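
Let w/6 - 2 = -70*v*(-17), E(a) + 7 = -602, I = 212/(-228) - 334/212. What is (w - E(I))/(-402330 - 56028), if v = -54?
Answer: 128313/152786 ≈ 0.83982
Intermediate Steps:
I = -15137/6042 (I = 212*(-1/228) - 334*1/212 = -53/57 - 167/106 = -15137/6042 ≈ -2.5053)
E(a) = -609 (E(a) = -7 - 602 = -609)
w = -385548 (w = 12 + 6*(-70*(-54)*(-17)) = 12 + 6*(3780*(-17)) = 12 + 6*(-64260) = 12 - 385560 = -385548)
(w - E(I))/(-402330 - 56028) = (-385548 - 1*(-609))/(-402330 - 56028) = (-385548 + 609)/(-458358) = -384939*(-1/458358) = 128313/152786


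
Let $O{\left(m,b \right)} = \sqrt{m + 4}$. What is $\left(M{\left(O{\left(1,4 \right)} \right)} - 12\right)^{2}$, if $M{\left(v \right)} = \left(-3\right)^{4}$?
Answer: $4761$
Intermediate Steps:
$O{\left(m,b \right)} = \sqrt{4 + m}$
$M{\left(v \right)} = 81$
$\left(M{\left(O{\left(1,4 \right)} \right)} - 12\right)^{2} = \left(81 - 12\right)^{2} = 69^{2} = 4761$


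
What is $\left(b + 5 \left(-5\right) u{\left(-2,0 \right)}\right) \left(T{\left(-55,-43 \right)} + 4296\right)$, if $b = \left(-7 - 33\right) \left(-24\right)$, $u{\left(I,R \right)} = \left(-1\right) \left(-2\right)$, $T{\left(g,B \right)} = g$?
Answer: $3859310$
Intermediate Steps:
$u{\left(I,R \right)} = 2$
$b = 960$ ($b = \left(-40\right) \left(-24\right) = 960$)
$\left(b + 5 \left(-5\right) u{\left(-2,0 \right)}\right) \left(T{\left(-55,-43 \right)} + 4296\right) = \left(960 + 5 \left(-5\right) 2\right) \left(-55 + 4296\right) = \left(960 - 50\right) 4241 = 910 \cdot 4241 = 3859310$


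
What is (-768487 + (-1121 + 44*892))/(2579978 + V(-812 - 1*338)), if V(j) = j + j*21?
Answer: -365180/1277339 ≈ -0.28589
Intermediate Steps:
V(j) = 22*j (V(j) = j + 21*j = 22*j)
(-768487 + (-1121 + 44*892))/(2579978 + V(-812 - 1*338)) = (-768487 + (-1121 + 44*892))/(2579978 + 22*(-812 - 1*338)) = (-768487 + (-1121 + 39248))/(2579978 + 22*(-812 - 338)) = (-768487 + 38127)/(2579978 + 22*(-1150)) = -730360/(2579978 - 25300) = -730360/2554678 = -730360*1/2554678 = -365180/1277339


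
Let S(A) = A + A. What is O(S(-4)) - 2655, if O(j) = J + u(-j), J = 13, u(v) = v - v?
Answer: -2642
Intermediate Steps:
u(v) = 0
S(A) = 2*A
O(j) = 13 (O(j) = 13 + 0 = 13)
O(S(-4)) - 2655 = 13 - 2655 = -2642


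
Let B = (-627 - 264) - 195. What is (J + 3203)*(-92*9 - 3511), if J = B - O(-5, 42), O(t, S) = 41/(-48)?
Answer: -441089723/48 ≈ -9.1894e+6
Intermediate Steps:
O(t, S) = -41/48 (O(t, S) = 41*(-1/48) = -41/48)
B = -1086 (B = -891 - 195 = -1086)
J = -52087/48 (J = -1086 - 1*(-41/48) = -1086 + 41/48 = -52087/48 ≈ -1085.1)
(J + 3203)*(-92*9 - 3511) = (-52087/48 + 3203)*(-92*9 - 3511) = 101657*(-828 - 3511)/48 = (101657/48)*(-4339) = -441089723/48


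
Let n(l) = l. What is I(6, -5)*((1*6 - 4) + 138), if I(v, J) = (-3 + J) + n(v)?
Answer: -280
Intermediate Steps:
I(v, J) = -3 + J + v (I(v, J) = (-3 + J) + v = -3 + J + v)
I(6, -5)*((1*6 - 4) + 138) = (-3 - 5 + 6)*((1*6 - 4) + 138) = -2*((6 - 4) + 138) = -2*(2 + 138) = -2*140 = -280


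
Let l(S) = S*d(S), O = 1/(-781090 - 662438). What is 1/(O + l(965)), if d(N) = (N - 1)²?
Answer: 1443528/1294513528417919 ≈ 1.1151e-9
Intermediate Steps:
d(N) = (-1 + N)²
O = -1/1443528 (O = 1/(-1443528) = -1/1443528 ≈ -6.9275e-7)
l(S) = S*(-1 + S)²
1/(O + l(965)) = 1/(-1/1443528 + 965*(-1 + 965)²) = 1/(-1/1443528 + 965*964²) = 1/(-1/1443528 + 965*929296) = 1/(-1/1443528 + 896770640) = 1/(1294513528417919/1443528) = 1443528/1294513528417919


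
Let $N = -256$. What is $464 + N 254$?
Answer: $-64560$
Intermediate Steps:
$464 + N 254 = 464 - 65024 = -64560$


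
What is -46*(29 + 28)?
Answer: -2622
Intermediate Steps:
-46*(29 + 28) = -46*57 = -2622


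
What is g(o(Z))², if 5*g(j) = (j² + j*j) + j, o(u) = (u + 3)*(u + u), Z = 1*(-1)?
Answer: 784/25 ≈ 31.360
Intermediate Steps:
Z = -1
o(u) = 2*u*(3 + u) (o(u) = (3 + u)*(2*u) = 2*u*(3 + u))
g(j) = j/5 + 2*j²/5 (g(j) = ((j² + j*j) + j)/5 = ((j² + j²) + j)/5 = (2*j² + j)/5 = (j + 2*j²)/5 = j/5 + 2*j²/5)
g(o(Z))² = ((2*(-1)*(3 - 1))*(1 + 2*(2*(-1)*(3 - 1)))/5)² = ((2*(-1)*2)*(1 + 2*(2*(-1)*2))/5)² = ((⅕)*(-4)*(1 + 2*(-4)))² = ((⅕)*(-4)*(1 - 8))² = ((⅕)*(-4)*(-7))² = (28/5)² = 784/25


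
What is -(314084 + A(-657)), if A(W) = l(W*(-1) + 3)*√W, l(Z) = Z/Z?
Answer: -314084 - 3*I*√73 ≈ -3.1408e+5 - 25.632*I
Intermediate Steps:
l(Z) = 1
A(W) = √W (A(W) = 1*√W = √W)
-(314084 + A(-657)) = -(314084 + √(-657)) = -(314084 + 3*I*√73) = -314084 - 3*I*√73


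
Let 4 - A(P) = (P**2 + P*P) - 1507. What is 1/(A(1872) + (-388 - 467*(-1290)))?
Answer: -1/6405215 ≈ -1.5612e-7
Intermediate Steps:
A(P) = 1511 - 2*P**2 (A(P) = 4 - ((P**2 + P*P) - 1507) = 4 - ((P**2 + P**2) - 1507) = 4 - (2*P**2 - 1507) = 4 - (-1507 + 2*P**2) = 4 + (1507 - 2*P**2) = 1511 - 2*P**2)
1/(A(1872) + (-388 - 467*(-1290))) = 1/((1511 - 2*1872**2) + (-388 - 467*(-1290))) = 1/((1511 - 2*3504384) + (-388 + 602430)) = 1/((1511 - 7008768) + 602042) = 1/(-7007257 + 602042) = 1/(-6405215) = -1/6405215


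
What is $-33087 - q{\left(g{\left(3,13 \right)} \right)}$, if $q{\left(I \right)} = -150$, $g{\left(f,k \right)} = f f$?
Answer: $-32937$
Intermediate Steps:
$g{\left(f,k \right)} = f^{2}$
$-33087 - q{\left(g{\left(3,13 \right)} \right)} = -33087 - -150 = -33087 + 150 = -32937$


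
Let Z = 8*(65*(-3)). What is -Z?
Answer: 1560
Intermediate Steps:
Z = -1560 (Z = 8*(-195) = -1560)
-Z = -1*(-1560) = 1560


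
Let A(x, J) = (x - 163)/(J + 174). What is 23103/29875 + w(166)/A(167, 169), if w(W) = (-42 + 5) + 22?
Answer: -153614463/119500 ≈ -1285.5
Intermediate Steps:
w(W) = -15 (w(W) = -37 + 22 = -15)
A(x, J) = (-163 + x)/(174 + J)
23103/29875 + w(166)/A(167, 169) = 23103/29875 - 15*(174 + 169)/(-163 + 167) = 23103*(1/29875) - 15/(4/343) = 23103/29875 - 15/((1/343)*4) = 23103/29875 - 15/4/343 = 23103/29875 - 15*343/4 = 23103/29875 - 5145/4 = -153614463/119500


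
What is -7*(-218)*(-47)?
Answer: -71722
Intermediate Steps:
-7*(-218)*(-47) = 1526*(-47) = -71722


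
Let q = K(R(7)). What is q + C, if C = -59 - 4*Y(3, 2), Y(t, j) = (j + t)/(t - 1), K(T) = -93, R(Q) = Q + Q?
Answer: -162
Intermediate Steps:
R(Q) = 2*Q
q = -93
Y(t, j) = (j + t)/(-1 + t)
C = -69 (C = -59 - 4*(2 + 3)/(-1 + 3) = -59 - 4*5/2 = -59 - 10 = -69)
q + C = -93 - 69 = -162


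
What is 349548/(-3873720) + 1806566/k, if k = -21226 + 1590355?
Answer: 537470411819/506530532490 ≈ 1.0611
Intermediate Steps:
k = 1569129
349548/(-3873720) + 1806566/k = 349548/(-3873720) + 1806566/1569129 = 349548*(-1/3873720) + 1806566*(1/1569129) = -29129/322810 + 1806566/1569129 = 537470411819/506530532490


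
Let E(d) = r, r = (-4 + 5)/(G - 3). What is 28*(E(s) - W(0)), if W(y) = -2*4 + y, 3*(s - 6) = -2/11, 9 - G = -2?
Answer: 455/2 ≈ 227.50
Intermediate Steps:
G = 11 (G = 9 - 1*(-2) = 9 + 2 = 11)
s = 196/33 (s = 6 + (-2/11)/3 = 6 + (-2*1/11)/3 = 6 + (⅓)*(-2/11) = 6 - 2/33 = 196/33 ≈ 5.9394)
W(y) = -8 + y
r = ⅛ (r = (-4 + 5)/(11 - 3) = 1/8 = 1*(⅛) = ⅛ ≈ 0.12500)
E(d) = ⅛
28*(E(s) - W(0)) = 28*(⅛ - (-8 + 0)) = 28*(⅛ - 1*(-8)) = 28*(⅛ + 8) = 28*(65/8) = 455/2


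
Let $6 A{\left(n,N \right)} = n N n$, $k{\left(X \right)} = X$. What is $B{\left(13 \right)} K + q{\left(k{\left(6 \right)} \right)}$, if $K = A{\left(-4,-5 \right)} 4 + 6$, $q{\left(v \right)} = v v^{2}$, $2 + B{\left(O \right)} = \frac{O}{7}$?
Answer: $\frac{4678}{21} \approx 222.76$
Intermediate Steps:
$B{\left(O \right)} = -2 + \frac{O}{7}$
$A{\left(n,N \right)} = \frac{N n^{2}}{6}$ ($A{\left(n,N \right)} = \frac{n N n}{6} = \frac{N n n}{6} = \frac{N n^{2}}{6}$)
$q{\left(v \right)} = v^{3}$
$K = - \frac{142}{3}$ ($K = \frac{1}{6} \left(-5\right) \left(-4\right)^{2} \cdot 4 + 6 = \frac{1}{6} \left(-5\right) 16 \cdot 4 + 6 = \left(- \frac{40}{3}\right) 4 + 6 = - \frac{160}{3} + 6 = - \frac{142}{3} \approx -47.333$)
$B{\left(13 \right)} K + q{\left(k{\left(6 \right)} \right)} = \left(-2 + \frac{1}{7} \cdot 13\right) \left(- \frac{142}{3}\right) + 6^{3} = \left(-2 + \frac{13}{7}\right) \left(- \frac{142}{3}\right) + 216 = \left(- \frac{1}{7}\right) \left(- \frac{142}{3}\right) + 216 = \frac{142}{21} + 216 = \frac{4678}{21}$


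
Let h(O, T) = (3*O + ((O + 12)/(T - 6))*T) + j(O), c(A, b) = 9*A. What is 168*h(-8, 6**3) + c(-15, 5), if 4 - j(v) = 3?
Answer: -16539/5 ≈ -3307.8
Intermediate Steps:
j(v) = 1 (j(v) = 4 - 1*3 = 4 - 3 = 1)
h(O, T) = 1 + 3*O + T*(12 + O)/(-6 + T) (h(O, T) = (3*O + ((O + 12)/(T - 6))*T) + 1 = (3*O + ((12 + O)/(-6 + T))*T) + 1 = (3*O + T*(12 + O)/(-6 + T)) + 1 = 1 + 3*O + T*(12 + O)/(-6 + T))
168*h(-8, 6**3) + c(-15, 5) = 168*((-6 - 18*(-8) + 13*6**3 + 4*(-8)*6**3)/(-6 + 6**3)) + 9*(-15) = 168*((-6 + 144 + 13*216 + 4*(-8)*216)/(-6 + 216)) - 135 = 168*((-6 + 144 + 2808 - 6912)/210) - 135 = 168*((1/210)*(-3966)) - 135 = 168*(-661/35) - 135 = -15864/5 - 135 = -16539/5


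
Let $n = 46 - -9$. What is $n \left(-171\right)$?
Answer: $-9405$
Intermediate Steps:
$n = 55$ ($n = 46 + 9 = 55$)
$n \left(-171\right) = 55 \left(-171\right) = -9405$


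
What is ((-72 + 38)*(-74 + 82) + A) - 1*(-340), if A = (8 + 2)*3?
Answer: 98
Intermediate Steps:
A = 30 (A = 10*3 = 30)
((-72 + 38)*(-74 + 82) + A) - 1*(-340) = ((-72 + 38)*(-74 + 82) + 30) - 1*(-340) = (-34*8 + 30) + 340 = (-272 + 30) + 340 = -242 + 340 = 98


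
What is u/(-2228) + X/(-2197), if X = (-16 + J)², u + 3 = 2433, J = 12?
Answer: -2687179/2447458 ≈ -1.0979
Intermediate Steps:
u = 2430 (u = -3 + 2433 = 2430)
X = 16 (X = (-16 + 12)² = (-4)² = 16)
u/(-2228) + X/(-2197) = 2430/(-2228) + 16/(-2197) = 2430*(-1/2228) + 16*(-1/2197) = -1215/1114 - 16/2197 = -2687179/2447458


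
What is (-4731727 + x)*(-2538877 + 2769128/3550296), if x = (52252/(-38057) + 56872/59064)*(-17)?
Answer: 1497968091832871095726715188/124692977324997 ≈ 1.2013e+13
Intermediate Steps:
x = 1958898151/280974831 (x = (52252*(-1/38057) + 56872*(1/59064))*(-17) = (-52252/38057 + 7109/7383)*(-17) = -115229303/280974831*(-17) = 1958898151/280974831 ≈ 6.9718)
(-4731727 + x)*(-2538877 + 2769128/3550296) = (-4731727 + 1958898151/280974831)*(-2538877 + 2769128/3550296) = -1329494235264986*(-2538877 + 2769128*(1/3550296))/280974831 = -1329494235264986*(-2538877 + 346141/443787)/280974831 = -1329494235264986/280974831*(-1126720261058/443787) = 1497968091832871095726715188/124692977324997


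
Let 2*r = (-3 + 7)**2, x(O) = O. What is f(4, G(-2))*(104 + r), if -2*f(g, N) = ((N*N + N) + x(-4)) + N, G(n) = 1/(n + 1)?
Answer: 280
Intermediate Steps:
G(n) = 1/(1 + n)
f(g, N) = 2 - N - N**2/2 (f(g, N) = -(((N*N + N) - 4) + N)/2 = -(((N**2 + N) - 4) + N)/2 = -(((N + N**2) - 4) + N)/2 = -((-4 + N + N**2) + N)/2 = -(-4 + N**2 + 2*N)/2 = 2 - N - N**2/2)
r = 8 (r = (-3 + 7)**2/2 = (1/2)*4**2 = (1/2)*16 = 8)
f(4, G(-2))*(104 + r) = (2 - 1/(1 - 2) - 1/(2*(1 - 2)**2))*(104 + 8) = (2 - 1/(-1) - (1/(-1))**2/2)*112 = (2 - 1*(-1) - 1/2*(-1)**2)*112 = (2 + 1 - 1/2*1)*112 = (2 + 1 - 1/2)*112 = (5/2)*112 = 280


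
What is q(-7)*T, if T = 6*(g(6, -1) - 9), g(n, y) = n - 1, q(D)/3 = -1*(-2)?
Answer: -144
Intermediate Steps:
q(D) = 6 (q(D) = 3*(-1*(-2)) = 3*2 = 6)
g(n, y) = -1 + n
T = -24 (T = 6*((-1 + 6) - 9) = 6*(5 - 9) = 6*(-4) = -24)
q(-7)*T = 6*(-24) = -144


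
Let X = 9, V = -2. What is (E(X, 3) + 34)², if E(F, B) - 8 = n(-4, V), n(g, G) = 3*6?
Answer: 3600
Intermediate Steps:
n(g, G) = 18
E(F, B) = 26 (E(F, B) = 8 + 18 = 26)
(E(X, 3) + 34)² = (26 + 34)² = 60² = 3600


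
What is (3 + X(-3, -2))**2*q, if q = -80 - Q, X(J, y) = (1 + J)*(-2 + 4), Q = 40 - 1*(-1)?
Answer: -121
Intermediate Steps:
Q = 41 (Q = 40 + 1 = 41)
X(J, y) = 2 + 2*J (X(J, y) = (1 + J)*2 = 2 + 2*J)
q = -121 (q = -80 - 1*41 = -80 - 41 = -121)
(3 + X(-3, -2))**2*q = (3 + (2 + 2*(-3)))**2*(-121) = (3 + (2 - 6))**2*(-121) = (3 - 4)**2*(-121) = (-1)**2*(-121) = 1*(-121) = -121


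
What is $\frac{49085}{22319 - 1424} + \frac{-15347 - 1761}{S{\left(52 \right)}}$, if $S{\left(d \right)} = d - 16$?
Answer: $- \frac{5928410}{12537} \approx -472.87$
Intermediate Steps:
$S{\left(d \right)} = -16 + d$
$\frac{49085}{22319 - 1424} + \frac{-15347 - 1761}{S{\left(52 \right)}} = \frac{49085}{22319 - 1424} + \frac{-15347 - 1761}{-16 + 52} = \frac{49085}{22319 - 1424} - \frac{17108}{36} = \frac{49085}{20895} - \frac{4277}{9} = 49085 \cdot \frac{1}{20895} - \frac{4277}{9} = \frac{9817}{4179} - \frac{4277}{9} = - \frac{5928410}{12537}$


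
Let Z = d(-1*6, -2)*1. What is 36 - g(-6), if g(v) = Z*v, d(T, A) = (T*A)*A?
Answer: -108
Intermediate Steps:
d(T, A) = T*A² (d(T, A) = (A*T)*A = T*A²)
Z = -24 (Z = (-1*6*(-2)²)*1 = -6*4*1 = -24*1 = -24)
g(v) = -24*v
36 - g(-6) = 36 - (-24)*(-6) = 36 - 1*144 = 36 - 144 = -108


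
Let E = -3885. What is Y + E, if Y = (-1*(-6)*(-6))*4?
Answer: -4029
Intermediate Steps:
Y = -144 (Y = (6*(-6))*4 = -36*4 = -144)
Y + E = -144 - 3885 = -4029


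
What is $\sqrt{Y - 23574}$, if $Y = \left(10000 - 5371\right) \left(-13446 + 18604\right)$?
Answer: $42 \sqrt{13522} \approx 4883.9$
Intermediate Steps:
$Y = 23876382$ ($Y = \left(10000 - 5371\right) 5158 = 4629 \cdot 5158 = 23876382$)
$\sqrt{Y - 23574} = \sqrt{23876382 - 23574} = \sqrt{23852808} = 42 \sqrt{13522}$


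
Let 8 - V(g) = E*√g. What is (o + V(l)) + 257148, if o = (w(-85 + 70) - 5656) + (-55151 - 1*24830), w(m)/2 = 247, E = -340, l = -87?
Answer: 172013 + 340*I*√87 ≈ 1.7201e+5 + 3171.3*I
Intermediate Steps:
w(m) = 494 (w(m) = 2*247 = 494)
V(g) = 8 + 340*√g (V(g) = 8 - (-340)*√g = 8 + 340*√g)
o = -85143 (o = (494 - 5656) + (-55151 - 1*24830) = -5162 + (-55151 - 24830) = -5162 - 79981 = -85143)
(o + V(l)) + 257148 = (-85143 + (8 + 340*√(-87))) + 257148 = (-85143 + (8 + 340*(I*√87))) + 257148 = (-85143 + (8 + 340*I*√87)) + 257148 = (-85135 + 340*I*√87) + 257148 = 172013 + 340*I*√87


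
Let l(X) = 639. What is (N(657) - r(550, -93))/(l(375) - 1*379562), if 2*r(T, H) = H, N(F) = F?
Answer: -1407/757846 ≈ -0.0018566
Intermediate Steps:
r(T, H) = H/2
(N(657) - r(550, -93))/(l(375) - 1*379562) = (657 - (-93)/2)/(639 - 1*379562) = (657 - 1*(-93/2))/(639 - 379562) = (657 + 93/2)/(-378923) = (1407/2)*(-1/378923) = -1407/757846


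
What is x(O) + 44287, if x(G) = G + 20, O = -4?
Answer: 44303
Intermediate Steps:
x(G) = 20 + G
x(O) + 44287 = (20 - 4) + 44287 = 16 + 44287 = 44303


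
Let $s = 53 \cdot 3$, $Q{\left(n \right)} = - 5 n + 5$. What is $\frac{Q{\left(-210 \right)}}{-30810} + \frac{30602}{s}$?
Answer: $\frac{62845325}{326586} \approx 192.43$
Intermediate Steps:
$Q{\left(n \right)} = 5 - 5 n$
$s = 159$
$\frac{Q{\left(-210 \right)}}{-30810} + \frac{30602}{s} = \frac{5 - -1050}{-30810} + \frac{30602}{159} = \left(5 + 1050\right) \left(- \frac{1}{30810}\right) + 30602 \cdot \frac{1}{159} = 1055 \left(- \frac{1}{30810}\right) + \frac{30602}{159} = - \frac{211}{6162} + \frac{30602}{159} = \frac{62845325}{326586}$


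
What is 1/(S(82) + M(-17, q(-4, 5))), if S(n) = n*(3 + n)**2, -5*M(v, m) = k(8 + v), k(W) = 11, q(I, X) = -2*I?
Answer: 5/2962239 ≈ 1.6879e-6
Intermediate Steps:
M(v, m) = -11/5 (M(v, m) = -1/5*11 = -11/5)
1/(S(82) + M(-17, q(-4, 5))) = 1/(82*(3 + 82)**2 - 11/5) = 1/(82*85**2 - 11/5) = 1/(82*7225 - 11/5) = 1/(592450 - 11/5) = 1/(2962239/5) = 5/2962239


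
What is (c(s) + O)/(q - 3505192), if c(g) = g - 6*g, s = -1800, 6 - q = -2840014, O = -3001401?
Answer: 332489/73908 ≈ 4.4987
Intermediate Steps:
q = 2840020 (q = 6 - 1*(-2840014) = 6 + 2840014 = 2840020)
c(g) = -5*g
(c(s) + O)/(q - 3505192) = (-5*(-1800) - 3001401)/(2840020 - 3505192) = (9000 - 3001401)/(-665172) = -2992401*(-1/665172) = 332489/73908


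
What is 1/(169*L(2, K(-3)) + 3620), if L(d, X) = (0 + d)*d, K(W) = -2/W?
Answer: 1/4296 ≈ 0.00023277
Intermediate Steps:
L(d, X) = d**2 (L(d, X) = d*d = d**2)
1/(169*L(2, K(-3)) + 3620) = 1/(169*2**2 + 3620) = 1/(169*4 + 3620) = 1/(676 + 3620) = 1/4296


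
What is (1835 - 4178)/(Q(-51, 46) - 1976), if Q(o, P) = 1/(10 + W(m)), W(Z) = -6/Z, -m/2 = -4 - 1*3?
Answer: 14271/12035 ≈ 1.1858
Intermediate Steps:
m = 14 (m = -2*(-4 - 1*3) = -2*(-4 - 3) = -2*(-7) = 14)
Q(o, P) = 7/67 (Q(o, P) = 1/(10 - 6/14) = 1/(10 - 6*1/14) = 1/(10 - 3/7) = 1/(67/7) = 7/67)
(1835 - 4178)/(Q(-51, 46) - 1976) = (1835 - 4178)/(7/67 - 1976) = -2343/(-132385/67) = -2343*(-67/132385) = 14271/12035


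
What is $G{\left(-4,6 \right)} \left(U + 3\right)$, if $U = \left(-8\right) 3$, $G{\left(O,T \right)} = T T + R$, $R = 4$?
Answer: $-840$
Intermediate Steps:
$G{\left(O,T \right)} = 4 + T^{2}$ ($G{\left(O,T \right)} = T T + 4 = T^{2} + 4 = 4 + T^{2}$)
$U = -24$
$G{\left(-4,6 \right)} \left(U + 3\right) = \left(4 + 6^{2}\right) \left(-24 + 3\right) = \left(4 + 36\right) \left(-21\right) = 40 \left(-21\right) = -840$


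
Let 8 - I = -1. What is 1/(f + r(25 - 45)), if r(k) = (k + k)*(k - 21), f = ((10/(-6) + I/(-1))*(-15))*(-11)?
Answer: -1/120 ≈ -0.0083333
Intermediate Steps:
I = 9 (I = 8 - 1*(-1) = 8 + 1 = 9)
f = -1760 (f = ((10/(-6) + 9/(-1))*(-15))*(-11) = ((10*(-⅙) + 9*(-1))*(-15))*(-11) = ((-5/3 - 9)*(-15))*(-11) = -32/3*(-15)*(-11) = 160*(-11) = -1760)
r(k) = 2*k*(-21 + k) (r(k) = (2*k)*(-21 + k) = 2*k*(-21 + k))
1/(f + r(25 - 45)) = 1/(-1760 + 2*(25 - 45)*(-21 + (25 - 45))) = 1/(-1760 + 2*(-20)*(-21 - 20)) = 1/(-1760 + 2*(-20)*(-41)) = 1/(-1760 + 1640) = 1/(-120) = -1/120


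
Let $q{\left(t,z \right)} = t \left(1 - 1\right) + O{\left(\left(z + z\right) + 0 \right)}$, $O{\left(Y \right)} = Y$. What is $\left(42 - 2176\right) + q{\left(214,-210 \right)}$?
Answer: $-2554$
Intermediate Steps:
$q{\left(t,z \right)} = 2 z$ ($q{\left(t,z \right)} = t \left(1 - 1\right) + \left(\left(z + z\right) + 0\right) = t 0 + \left(2 z + 0\right) = 0 + 2 z = 2 z$)
$\left(42 - 2176\right) + q{\left(214,-210 \right)} = \left(42 - 2176\right) + 2 \left(-210\right) = \left(42 - 2176\right) - 420 = -2134 - 420 = -2554$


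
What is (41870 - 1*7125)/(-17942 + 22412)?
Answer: 6949/894 ≈ 7.7729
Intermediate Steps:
(41870 - 1*7125)/(-17942 + 22412) = (41870 - 7125)/4470 = 34745*(1/4470) = 6949/894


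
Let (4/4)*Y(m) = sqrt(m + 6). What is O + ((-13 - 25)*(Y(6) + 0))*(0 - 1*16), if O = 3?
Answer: 3 + 1216*sqrt(3) ≈ 2109.2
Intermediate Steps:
Y(m) = sqrt(6 + m) (Y(m) = sqrt(m + 6) = sqrt(6 + m))
O + ((-13 - 25)*(Y(6) + 0))*(0 - 1*16) = 3 + ((-13 - 25)*(sqrt(6 + 6) + 0))*(0 - 1*16) = 3 + (-38*(sqrt(12) + 0))*(0 - 16) = 3 - 38*(2*sqrt(3) + 0)*(-16) = 3 - 76*sqrt(3)*(-16) = 3 + 1216*sqrt(3)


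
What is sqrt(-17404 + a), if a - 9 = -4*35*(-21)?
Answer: 7*I*sqrt(295) ≈ 120.23*I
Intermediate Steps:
a = 2949 (a = 9 - 4*35*(-21) = 9 - 140*(-21) = 9 + 2940 = 2949)
sqrt(-17404 + a) = sqrt(-17404 + 2949) = sqrt(-14455) = 7*I*sqrt(295)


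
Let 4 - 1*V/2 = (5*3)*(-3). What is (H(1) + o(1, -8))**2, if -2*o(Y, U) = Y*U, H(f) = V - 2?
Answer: 10000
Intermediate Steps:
V = 98 (V = 8 - 2*5*3*(-3) = 8 - 30*(-3) = 8 - 2*(-45) = 8 + 90 = 98)
H(f) = 96 (H(f) = 98 - 2 = 96)
o(Y, U) = -U*Y/2 (o(Y, U) = -Y*U/2 = -U*Y/2)
(H(1) + o(1, -8))**2 = (96 - 1/2*(-8)*1)**2 = (96 + 4)**2 = 100**2 = 10000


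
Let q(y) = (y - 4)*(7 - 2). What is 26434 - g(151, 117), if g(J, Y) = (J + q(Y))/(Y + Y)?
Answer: 3092420/117 ≈ 26431.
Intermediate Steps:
q(y) = -20 + 5*y (q(y) = (-4 + y)*5 = -20 + 5*y)
g(J, Y) = (-20 + J + 5*Y)/(2*Y) (g(J, Y) = (J + (-20 + 5*Y))/(Y + Y) = (-20 + J + 5*Y)/((2*Y)) = (-20 + J + 5*Y)*(1/(2*Y)) = (-20 + J + 5*Y)/(2*Y))
26434 - g(151, 117) = 26434 - (-20 + 151 + 5*117)/(2*117) = 26434 - (-20 + 151 + 585)/(2*117) = 26434 - 716/(2*117) = 26434 - 1*358/117 = 26434 - 358/117 = 3092420/117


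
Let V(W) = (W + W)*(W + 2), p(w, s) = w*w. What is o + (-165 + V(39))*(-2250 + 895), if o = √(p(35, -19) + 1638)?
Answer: -4109715 + √2863 ≈ -4.1097e+6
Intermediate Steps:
p(w, s) = w²
V(W) = 2*W*(2 + W) (V(W) = (2*W)*(2 + W) = 2*W*(2 + W))
o = √2863 (o = √(35² + 1638) = √(1225 + 1638) = √2863 ≈ 53.507)
o + (-165 + V(39))*(-2250 + 895) = √2863 + (-165 + 2*39*(2 + 39))*(-2250 + 895) = √2863 + (-165 + 2*39*41)*(-1355) = √2863 + (-165 + 3198)*(-1355) = √2863 + 3033*(-1355) = √2863 - 4109715 = -4109715 + √2863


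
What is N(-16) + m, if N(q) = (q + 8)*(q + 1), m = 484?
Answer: 604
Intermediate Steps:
N(q) = (1 + q)*(8 + q) (N(q) = (8 + q)*(1 + q) = (1 + q)*(8 + q))
N(-16) + m = (8 + (-16)² + 9*(-16)) + 484 = (8 + 256 - 144) + 484 = 120 + 484 = 604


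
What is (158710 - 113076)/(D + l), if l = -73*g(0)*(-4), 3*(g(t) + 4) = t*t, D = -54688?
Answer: -22817/27928 ≈ -0.81699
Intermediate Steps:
g(t) = -4 + t²/3 (g(t) = -4 + (t*t)/3 = -4 + t²/3)
l = -1168 (l = -73*(-4 + (⅓)*0²)*(-4) = -73*(-4 + (⅓)*0)*(-4) = -73*(-4 + 0)*(-4) = -73*(-4)*(-4) = 292*(-4) = -1168)
(158710 - 113076)/(D + l) = (158710 - 113076)/(-54688 - 1168) = 45634/(-55856) = 45634*(-1/55856) = -22817/27928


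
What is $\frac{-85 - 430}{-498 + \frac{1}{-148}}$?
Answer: $\frac{15244}{14741} \approx 1.0341$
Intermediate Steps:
$\frac{-85 - 430}{-498 + \frac{1}{-148}} = - \frac{515}{-498 - \frac{1}{148}} = - \frac{515}{- \frac{73705}{148}} = \left(-515\right) \left(- \frac{148}{73705}\right) = \frac{15244}{14741}$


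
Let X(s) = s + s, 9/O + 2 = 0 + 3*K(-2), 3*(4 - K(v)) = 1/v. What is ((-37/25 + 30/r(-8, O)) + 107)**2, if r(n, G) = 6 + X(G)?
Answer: 605996689/50625 ≈ 11970.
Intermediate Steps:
K(v) = 4 - 1/(3*v)
O = 6/7 (O = 9/(-2 + (0 + 3*(4 - 1/3/(-2)))) = 9/(-2 + (0 + 3*(4 - 1/3*(-1/2)))) = 9/(-2 + (0 + 3*(4 + 1/6))) = 9/(-2 + (0 + 3*(25/6))) = 9/(-2 + (0 + 25/2)) = 9/(-2 + 25/2) = 9/(21/2) = 9*(2/21) = 6/7 ≈ 0.85714)
X(s) = 2*s
r(n, G) = 6 + 2*G
((-37/25 + 30/r(-8, O)) + 107)**2 = ((-37/25 + 30/(6 + 2*(6/7))) + 107)**2 = ((-37*1/25 + 30/(6 + 12/7)) + 107)**2 = ((-37/25 + 30/(54/7)) + 107)**2 = ((-37/25 + 30*(7/54)) + 107)**2 = ((-37/25 + 35/9) + 107)**2 = (542/225 + 107)**2 = (24617/225)**2 = 605996689/50625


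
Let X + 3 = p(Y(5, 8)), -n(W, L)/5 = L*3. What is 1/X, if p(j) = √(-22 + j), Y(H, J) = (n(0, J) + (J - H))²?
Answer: 3/13658 + √13667/13658 ≈ 0.0087792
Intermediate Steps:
n(W, L) = -15*L (n(W, L) = -5*L*3 = -15*L)
Y(H, J) = (-H - 14*J)² (Y(H, J) = (-15*J + (J - H))² = (-H - 14*J)²)
X = -3 + √13667 (X = -3 + √(-22 + (5 + 14*8)²) = -3 + √(-22 + (5 + 112)²) = -3 + √(-22 + 117²) = -3 + √(-22 + 13689) = -3 + √13667 ≈ 113.91)
1/X = 1/(-3 + √13667)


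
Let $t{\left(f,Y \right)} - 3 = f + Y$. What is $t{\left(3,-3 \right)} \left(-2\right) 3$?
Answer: $-18$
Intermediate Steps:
$t{\left(f,Y \right)} = 3 + Y + f$ ($t{\left(f,Y \right)} = 3 + \left(f + Y\right) = 3 + \left(Y + f\right) = 3 + Y + f$)
$t{\left(3,-3 \right)} \left(-2\right) 3 = \left(3 - 3 + 3\right) \left(-2\right) 3 = 3 \left(-2\right) 3 = \left(-6\right) 3 = -18$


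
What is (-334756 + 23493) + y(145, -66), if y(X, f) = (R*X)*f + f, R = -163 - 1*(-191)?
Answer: -579289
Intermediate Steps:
R = 28 (R = -163 + 191 = 28)
y(X, f) = f + 28*X*f (y(X, f) = (28*X)*f + f = 28*X*f + f = f + 28*X*f)
(-334756 + 23493) + y(145, -66) = (-334756 + 23493) - 66*(1 + 28*145) = -311263 - 66*(1 + 4060) = -311263 - 66*4061 = -311263 - 268026 = -579289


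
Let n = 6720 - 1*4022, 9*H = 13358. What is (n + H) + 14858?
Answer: 171362/9 ≈ 19040.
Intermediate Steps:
H = 13358/9 (H = (⅑)*13358 = 13358/9 ≈ 1484.2)
n = 2698 (n = 6720 - 4022 = 2698)
(n + H) + 14858 = (2698 + 13358/9) + 14858 = 37640/9 + 14858 = 171362/9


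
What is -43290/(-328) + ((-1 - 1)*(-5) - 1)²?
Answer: 34929/164 ≈ 212.98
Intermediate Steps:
-43290/(-328) + ((-1 - 1)*(-5) - 1)² = -43290*(-1)/328 + (-2*(-5) - 1)² = -185*(-117/164) + (10 - 1)² = 21645/164 + 9² = 21645/164 + 81 = 34929/164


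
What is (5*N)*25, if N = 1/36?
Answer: 125/36 ≈ 3.4722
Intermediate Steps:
N = 1/36 ≈ 0.027778
(5*N)*25 = (5*(1/36))*25 = (5/36)*25 = 125/36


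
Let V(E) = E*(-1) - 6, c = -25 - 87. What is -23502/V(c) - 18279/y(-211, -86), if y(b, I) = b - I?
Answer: -500088/6625 ≈ -75.485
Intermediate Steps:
c = -112
V(E) = -6 - E (V(E) = -E - 6 = -6 - E)
-23502/V(c) - 18279/y(-211, -86) = -23502/(-6 - 1*(-112)) - 18279/(-211 - 1*(-86)) = -23502/(-6 + 112) - 18279/(-211 + 86) = -23502/106 - 18279/(-125) = -23502*1/106 - 18279*(-1/125) = -11751/53 + 18279/125 = -500088/6625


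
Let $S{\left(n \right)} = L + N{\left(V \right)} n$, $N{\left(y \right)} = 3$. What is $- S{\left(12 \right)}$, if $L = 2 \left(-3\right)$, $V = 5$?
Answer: $-30$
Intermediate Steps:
$L = -6$
$S{\left(n \right)} = -6 + 3 n$
$- S{\left(12 \right)} = - (-6 + 3 \cdot 12) = - (-6 + 36) = \left(-1\right) 30 = -30$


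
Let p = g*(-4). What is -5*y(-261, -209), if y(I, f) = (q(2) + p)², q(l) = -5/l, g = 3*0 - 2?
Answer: -605/4 ≈ -151.25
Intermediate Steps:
g = -2 (g = 0 - 2 = -2)
p = 8 (p = -2*(-4) = 8)
y(I, f) = 121/4 (y(I, f) = (-5/2 + 8)² = (11/2)² = 121/4)
-5*y(-261, -209) = -5*121/4 = -605/4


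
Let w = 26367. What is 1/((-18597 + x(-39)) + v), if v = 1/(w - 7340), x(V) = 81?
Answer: -19027/352303931 ≈ -5.4007e-5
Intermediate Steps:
v = 1/19027 (v = 1/(26367 - 7340) = 1/19027 ≈ 5.2557e-5)
1/((-18597 + x(-39)) + v) = 1/((-18597 + 81) + 1/19027) = 1/(-18516 + 1/19027) = 1/(-352303931/19027) = -19027/352303931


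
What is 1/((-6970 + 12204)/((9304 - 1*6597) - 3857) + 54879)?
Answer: 575/31552808 ≈ 1.8223e-5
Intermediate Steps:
1/((-6970 + 12204)/((9304 - 1*6597) - 3857) + 54879) = 1/(5234/((9304 - 6597) - 3857) + 54879) = 1/(5234/(2707 - 3857) + 54879) = 1/(5234/(-1150) + 54879) = 1/(5234*(-1/1150) + 54879) = 1/(-2617/575 + 54879) = 1/(31552808/575) = 575/31552808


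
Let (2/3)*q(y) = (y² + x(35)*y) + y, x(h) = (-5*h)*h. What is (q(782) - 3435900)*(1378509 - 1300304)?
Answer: -758750071530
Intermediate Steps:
x(h) = -5*h²
q(y) = -9186*y + 3*y²/2 (q(y) = 3*((y² + (-5*35²)*y) + y)/2 = 3*((y² + (-5*1225)*y) + y)/2 = 3*((y² - 6125*y) + y)/2 = 3*(y² - 6124*y)/2 = -9186*y + 3*y²/2)
(q(782) - 3435900)*(1378509 - 1300304) = ((3/2)*782*(-6124 + 782) - 3435900)*(1378509 - 1300304) = ((3/2)*782*(-5342) - 3435900)*78205 = (-6266166 - 3435900)*78205 = -9702066*78205 = -758750071530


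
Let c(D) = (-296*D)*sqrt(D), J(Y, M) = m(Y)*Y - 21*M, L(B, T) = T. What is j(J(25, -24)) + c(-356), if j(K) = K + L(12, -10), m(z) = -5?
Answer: 369 + 210752*I*sqrt(89) ≈ 369.0 + 1.9882e+6*I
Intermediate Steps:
J(Y, M) = -21*M - 5*Y (J(Y, M) = -5*Y - 21*M = -21*M - 5*Y)
c(D) = -296*D**(3/2)
j(K) = -10 + K (j(K) = K - 10 = -10 + K)
j(J(25, -24)) + c(-356) = (-10 + (-21*(-24) - 5*25)) - (-210752)*I*sqrt(89) = (-10 + (504 - 125)) - (-210752)*I*sqrt(89) = (-10 + 379) + 210752*I*sqrt(89) = 369 + 210752*I*sqrt(89)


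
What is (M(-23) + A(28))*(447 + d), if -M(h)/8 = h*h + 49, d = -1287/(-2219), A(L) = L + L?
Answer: -4536846240/2219 ≈ -2.0445e+6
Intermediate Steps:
A(L) = 2*L
d = 1287/2219 (d = -1287*(-1/2219) = 1287/2219 ≈ 0.57999)
M(h) = -392 - 8*h**2 (M(h) = -8*(h*h + 49) = -8*(h**2 + 49) = -8*(49 + h**2) = -392 - 8*h**2)
(M(-23) + A(28))*(447 + d) = ((-392 - 8*(-23)**2) + 2*28)*(447 + 1287/2219) = ((-392 - 8*529) + 56)*(993180/2219) = ((-392 - 4232) + 56)*(993180/2219) = (-4624 + 56)*(993180/2219) = -4568*993180/2219 = -4536846240/2219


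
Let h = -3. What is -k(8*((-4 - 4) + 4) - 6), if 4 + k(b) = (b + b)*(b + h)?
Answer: -3112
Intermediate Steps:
k(b) = -4 + 2*b*(-3 + b) (k(b) = -4 + (b + b)*(b - 3) = -4 + (2*b)*(-3 + b) = -4 + 2*b*(-3 + b))
-k(8*((-4 - 4) + 4) - 6) = -(-4 - 6*(8*((-4 - 4) + 4) - 6) + 2*(8*((-4 - 4) + 4) - 6)²) = -(-4 - 6*(8*(-8 + 4) - 6) + 2*(8*(-8 + 4) - 6)²) = -(-4 - 6*(8*(-4) - 6) + 2*(8*(-4) - 6)²) = -(-4 - 6*(-32 - 6) + 2*(-32 - 6)²) = -(-4 - 6*(-38) + 2*(-38)²) = -(-4 + 228 + 2*1444) = -(-4 + 228 + 2888) = -1*3112 = -3112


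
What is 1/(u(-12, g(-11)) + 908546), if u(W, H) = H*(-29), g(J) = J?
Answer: 1/908865 ≈ 1.1003e-6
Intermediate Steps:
u(W, H) = -29*H
1/(u(-12, g(-11)) + 908546) = 1/(-29*(-11) + 908546) = 1/(319 + 908546) = 1/908865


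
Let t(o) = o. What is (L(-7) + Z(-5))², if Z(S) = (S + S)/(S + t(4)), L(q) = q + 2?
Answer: 25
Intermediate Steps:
L(q) = 2 + q
Z(S) = 2*S/(4 + S) (Z(S) = (S + S)/(S + 4) = (2*S)/(4 + S) = 2*S/(4 + S))
(L(-7) + Z(-5))² = ((2 - 7) + 2*(-5)/(4 - 5))² = (-5 + 2*(-5)/(-1))² = (-5 + 2*(-5)*(-1))² = (-5 + 10)² = 5² = 25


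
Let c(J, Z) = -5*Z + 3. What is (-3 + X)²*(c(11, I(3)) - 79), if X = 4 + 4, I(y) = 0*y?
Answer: -1900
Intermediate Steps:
I(y) = 0
c(J, Z) = 3 - 5*Z
X = 8
(-3 + X)²*(c(11, I(3)) - 79) = (-3 + 8)²*((3 - 5*0) - 79) = 5²*((3 + 0) - 79) = 25*(3 - 79) = 25*(-76) = -1900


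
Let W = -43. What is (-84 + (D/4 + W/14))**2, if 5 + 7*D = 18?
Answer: 5880625/784 ≈ 7500.8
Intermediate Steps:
D = 13/7 (D = -5/7 + (1/7)*18 = -5/7 + 18/7 = 13/7 ≈ 1.8571)
(-84 + (D/4 + W/14))**2 = (-84 + ((13/7)/4 - 43/14))**2 = (-84 + ((13/7)*(1/4) - 43*1/14))**2 = (-84 + (13/28 - 43/14))**2 = (-84 - 73/28)**2 = (-2425/28)**2 = 5880625/784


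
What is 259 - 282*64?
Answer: -17789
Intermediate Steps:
259 - 282*64 = 259 - 18048 = -17789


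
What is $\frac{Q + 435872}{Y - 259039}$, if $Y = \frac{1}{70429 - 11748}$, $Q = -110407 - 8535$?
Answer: $- \frac{9298884665}{7600333779} \approx -1.2235$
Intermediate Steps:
$Q = -118942$ ($Q = -110407 - 8535 = -118942$)
$Y = \frac{1}{58681} \approx 1.7041 \cdot 10^{-5}$
$\frac{Q + 435872}{Y - 259039} = \frac{-118942 + 435872}{\frac{1}{58681} - 259039} = \frac{316930}{\frac{1}{58681} - 259039} = \frac{316930}{- \frac{15200667558}{58681}} = 316930 \left(- \frac{58681}{15200667558}\right) = - \frac{9298884665}{7600333779}$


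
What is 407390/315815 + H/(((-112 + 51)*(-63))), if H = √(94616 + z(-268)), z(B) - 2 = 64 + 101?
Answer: 81478/63163 + √94783/3843 ≈ 1.3701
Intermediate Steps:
z(B) = 167 (z(B) = 2 + (64 + 101) = 2 + 165 = 167)
H = √94783 (H = √(94616 + 167) = √94783 ≈ 307.87)
407390/315815 + H/(((-112 + 51)*(-63))) = 407390/315815 + √94783/(((-112 + 51)*(-63))) = 407390*(1/315815) + √94783/((-61*(-63))) = 81478/63163 + √94783/3843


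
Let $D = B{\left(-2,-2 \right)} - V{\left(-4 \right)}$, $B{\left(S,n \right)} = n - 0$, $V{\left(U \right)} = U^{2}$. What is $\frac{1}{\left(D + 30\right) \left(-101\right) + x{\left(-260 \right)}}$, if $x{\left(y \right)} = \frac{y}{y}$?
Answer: $- \frac{1}{1211} \approx -0.00082576$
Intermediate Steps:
$B{\left(S,n \right)} = n$ ($B{\left(S,n \right)} = n + 0 = n$)
$D = -18$ ($D = -2 - \left(-4\right)^{2} = -2 - 16 = -18$)
$x{\left(y \right)} = 1$
$\frac{1}{\left(D + 30\right) \left(-101\right) + x{\left(-260 \right)}} = \frac{1}{\left(-18 + 30\right) \left(-101\right) + 1} = \frac{1}{12 \left(-101\right) + 1} = \frac{1}{-1212 + 1} = \frac{1}{-1211} = - \frac{1}{1211}$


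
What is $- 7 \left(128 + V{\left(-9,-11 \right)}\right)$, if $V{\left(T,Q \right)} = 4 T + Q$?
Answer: $-567$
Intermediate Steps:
$V{\left(T,Q \right)} = Q + 4 T$
$- 7 \left(128 + V{\left(-9,-11 \right)}\right) = - 7 \left(128 + \left(-11 + 4 \left(-9\right)\right)\right) = - 7 \left(128 - 47\right) = \left(-7\right) 81 = -567$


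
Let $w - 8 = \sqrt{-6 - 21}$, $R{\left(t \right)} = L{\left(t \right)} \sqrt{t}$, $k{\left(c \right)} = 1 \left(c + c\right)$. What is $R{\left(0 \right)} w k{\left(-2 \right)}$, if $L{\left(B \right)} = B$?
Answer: $0$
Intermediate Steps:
$k{\left(c \right)} = 2 c$ ($k{\left(c \right)} = 1 \cdot 2 c = 2 c$)
$R{\left(t \right)} = t^{\frac{3}{2}}$ ($R{\left(t \right)} = t \sqrt{t} = t^{\frac{3}{2}}$)
$w = 8 + 3 i \sqrt{3}$ ($w = 8 + \sqrt{-6 - 21} = 8 + \sqrt{-27} = 8 + 3 i \sqrt{3} \approx 8.0 + 5.1962 i$)
$R{\left(0 \right)} w k{\left(-2 \right)} = 0^{\frac{3}{2}} \left(8 + 3 i \sqrt{3}\right) 2 \left(-2\right) = 0 \left(8 + 3 i \sqrt{3}\right) \left(-4\right) = 0 \left(-4\right) = 0$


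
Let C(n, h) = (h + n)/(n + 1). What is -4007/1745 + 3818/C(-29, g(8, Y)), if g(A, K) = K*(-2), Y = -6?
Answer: 186479361/29665 ≈ 6286.2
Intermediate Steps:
g(A, K) = -2*K
C(n, h) = (h + n)/(1 + n)
-4007/1745 + 3818/C(-29, g(8, Y)) = -4007/1745 + 3818/(((-2*(-6) - 29)/(1 - 29))) = -4007*1/1745 + 3818/(((12 - 29)/(-28))) = -4007/1745 + 3818/((-1/28*(-17))) = -4007/1745 + 3818/(17/28) = -4007/1745 + 3818*(28/17) = -4007/1745 + 106904/17 = 186479361/29665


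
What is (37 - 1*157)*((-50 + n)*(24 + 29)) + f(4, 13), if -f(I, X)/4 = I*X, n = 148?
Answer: -623488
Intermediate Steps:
f(I, X) = -4*I*X
(37 - 1*157)*((-50 + n)*(24 + 29)) + f(4, 13) = (37 - 1*157)*((-50 + 148)*(24 + 29)) - 4*4*13 = (37 - 157)*(98*53) - 208 = -120*5194 - 208 = -623280 - 208 = -623488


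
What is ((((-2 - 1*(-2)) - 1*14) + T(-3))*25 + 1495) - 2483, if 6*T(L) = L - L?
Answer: -1338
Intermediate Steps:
T(L) = 0 (T(L) = (L - L)/6 = (⅙)*0 = 0)
((((-2 - 1*(-2)) - 1*14) + T(-3))*25 + 1495) - 2483 = ((((-2 - 1*(-2)) - 1*14) + 0)*25 + 1495) - 2483 = ((((-2 + 2) - 14) + 0)*25 + 1495) - 2483 = (((0 - 14) + 0)*25 + 1495) - 2483 = ((-14 + 0)*25 + 1495) - 2483 = (-14*25 + 1495) - 2483 = (-350 + 1495) - 2483 = 1145 - 2483 = -1338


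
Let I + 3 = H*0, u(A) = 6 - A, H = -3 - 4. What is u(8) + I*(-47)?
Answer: 139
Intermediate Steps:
H = -7
I = -3 (I = -3 - 7*0 = -3 + 0 = -3)
u(8) + I*(-47) = (6 - 1*8) - 3*(-47) = (6 - 8) + 141 = -2 + 141 = 139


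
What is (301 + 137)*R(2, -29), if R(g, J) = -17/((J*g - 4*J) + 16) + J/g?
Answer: -238710/37 ≈ -6451.6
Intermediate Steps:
R(g, J) = -17/(16 - 4*J + J*g) + J/g (R(g, J) = -17/((-4*J + J*g) + 16) + J/g = -17/(16 - 4*J + J*g) + J/g)
(301 + 137)*R(2, -29) = (301 + 137)*((-17*2 - 4*(-29)**2 + 16*(-29) + 2*(-29)**2)/(2*(16 - 4*(-29) - 29*2))) = 438*((-34 - 4*841 - 464 + 2*841)/(2*(16 + 116 - 58))) = 438*((1/2)*(-34 - 3364 - 464 + 1682)/74) = 438*((1/2)*(1/74)*(-2180)) = 438*(-545/37) = -238710/37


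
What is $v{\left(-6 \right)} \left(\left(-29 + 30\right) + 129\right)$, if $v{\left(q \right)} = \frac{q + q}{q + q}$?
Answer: $130$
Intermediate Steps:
$v{\left(q \right)} = 1$ ($v{\left(q \right)} = \frac{2 q}{2 q} = 2 q \frac{1}{2 q} = 1$)
$v{\left(-6 \right)} \left(\left(-29 + 30\right) + 129\right) = 1 \left(\left(-29 + 30\right) + 129\right) = 1 \left(1 + 129\right) = 1 \cdot 130 = 130$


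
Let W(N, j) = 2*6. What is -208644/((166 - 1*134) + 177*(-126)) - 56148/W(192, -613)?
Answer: -51996343/11135 ≈ -4669.6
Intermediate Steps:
W(N, j) = 12
-208644/((166 - 1*134) + 177*(-126)) - 56148/W(192, -613) = -208644/((166 - 1*134) + 177*(-126)) - 56148/12 = -208644/((166 - 134) - 22302) - 56148*1/12 = -208644/(32 - 22302) - 4679 = -208644/(-22270) - 4679 = -208644*(-1/22270) - 4679 = 104322/11135 - 4679 = -51996343/11135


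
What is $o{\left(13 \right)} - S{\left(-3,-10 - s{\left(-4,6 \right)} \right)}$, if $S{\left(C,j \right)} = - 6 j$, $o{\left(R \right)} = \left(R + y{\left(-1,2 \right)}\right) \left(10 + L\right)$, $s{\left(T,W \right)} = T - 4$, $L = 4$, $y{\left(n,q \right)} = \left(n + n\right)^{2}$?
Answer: $226$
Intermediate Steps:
$y{\left(n,q \right)} = 4 n^{2}$ ($y{\left(n,q \right)} = \left(2 n\right)^{2} = 4 n^{2}$)
$s{\left(T,W \right)} = -4 + T$
$o{\left(R \right)} = 56 + 14 R$ ($o{\left(R \right)} = \left(R + 4 \left(-1\right)^{2}\right) \left(10 + 4\right) = \left(R + 4 \cdot 1\right) 14 = \left(R + 4\right) 14 = \left(4 + R\right) 14 = 56 + 14 R$)
$o{\left(13 \right)} - S{\left(-3,-10 - s{\left(-4,6 \right)} \right)} = \left(56 + 14 \cdot 13\right) - - 6 \left(-10 - \left(-4 - 4\right)\right) = \left(56 + 182\right) - - 6 \left(-10 - -8\right) = 238 - - 6 \left(-10 + 8\right) = 238 - \left(-6\right) \left(-2\right) = 238 - 12 = 226$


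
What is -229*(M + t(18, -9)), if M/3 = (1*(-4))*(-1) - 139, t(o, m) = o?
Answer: 88623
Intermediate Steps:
M = -405 (M = 3*((1*(-4))*(-1) - 139) = 3*(-4*(-1) - 139) = 3*(4 - 139) = 3*(-135) = -405)
-229*(M + t(18, -9)) = -229*(-405 + 18) = -229*(-387) = 88623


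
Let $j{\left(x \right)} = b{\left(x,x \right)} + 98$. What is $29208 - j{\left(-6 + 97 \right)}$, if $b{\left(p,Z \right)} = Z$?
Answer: $29019$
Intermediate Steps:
$j{\left(x \right)} = 98 + x$ ($j{\left(x \right)} = x + 98 = 98 + x$)
$29208 - j{\left(-6 + 97 \right)} = 29208 - \left(98 + \left(-6 + 97\right)\right) = 29208 - \left(98 + 91\right) = 29208 - 189 = 29019$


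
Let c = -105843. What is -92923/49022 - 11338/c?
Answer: -9279437653/5188635546 ≈ -1.7884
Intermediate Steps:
-92923/49022 - 11338/c = -92923/49022 - 11338/(-105843) = -92923*1/49022 - 11338*(-1/105843) = -92923/49022 + 11338/105843 = -9279437653/5188635546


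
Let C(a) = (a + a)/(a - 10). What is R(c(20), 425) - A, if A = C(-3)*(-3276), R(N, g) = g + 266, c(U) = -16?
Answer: 2203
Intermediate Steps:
C(a) = 2*a/(-10 + a) (C(a) = (2*a)/(-10 + a) = 2*a/(-10 + a))
R(N, g) = 266 + g
A = -1512 (A = (2*(-3)/(-10 - 3))*(-3276) = (2*(-3)/(-13))*(-3276) = (2*(-3)*(-1/13))*(-3276) = (6/13)*(-3276) = -1512)
R(c(20), 425) - A = (266 + 425) - 1*(-1512) = 691 + 1512 = 2203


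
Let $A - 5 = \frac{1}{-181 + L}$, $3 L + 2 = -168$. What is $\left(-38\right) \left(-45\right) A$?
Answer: $\frac{6091020}{713} \approx 8542.8$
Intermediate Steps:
$L = - \frac{170}{3}$ ($L = - \frac{2}{3} + \frac{1}{3} \left(-168\right) = - \frac{2}{3} - 56 = - \frac{170}{3} \approx -56.667$)
$A = \frac{3562}{713}$ ($A = 5 + \frac{1}{-181 - \frac{170}{3}} = 5 + \frac{1}{- \frac{713}{3}} = 5 - \frac{3}{713} = \frac{3562}{713} \approx 4.9958$)
$\left(-38\right) \left(-45\right) A = \left(-38\right) \left(-45\right) \frac{3562}{713} = 1710 \cdot \frac{3562}{713} = \frac{6091020}{713}$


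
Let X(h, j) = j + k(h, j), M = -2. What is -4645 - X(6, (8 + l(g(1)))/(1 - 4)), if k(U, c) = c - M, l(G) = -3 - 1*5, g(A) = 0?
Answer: -4647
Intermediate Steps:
l(G) = -8 (l(G) = -3 - 5 = -8)
k(U, c) = 2 + c (k(U, c) = c - 1*(-2) = c + 2 = 2 + c)
X(h, j) = 2 + 2*j (X(h, j) = j + (2 + j) = 2 + 2*j)
-4645 - X(6, (8 + l(g(1)))/(1 - 4)) = -4645 - (2 + 2*((8 - 8)/(1 - 4))) = -4645 - (2 + 2*(0/(-3))) = -4645 - (2 + 2*(0*(-⅓))) = -4645 - (2 + 2*0) = -4645 - (2 + 0) = -4645 - 1*2 = -4645 - 2 = -4647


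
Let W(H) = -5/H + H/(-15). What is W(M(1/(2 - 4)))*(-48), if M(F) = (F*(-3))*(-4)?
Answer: -296/5 ≈ -59.200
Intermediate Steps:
M(F) = 12*F (M(F) = -3*F*(-4) = 12*F)
W(H) = -5/H - H/15 (W(H) = -5/H + H*(-1/15) = -5/H - H/15)
W(M(1/(2 - 4)))*(-48) = (-5/(12/(2 - 4)) - 4/(5*(2 - 4)))*(-48) = (-5/(12/(-2)) - 4/(5*(-2)))*(-48) = (-5/(12*(-1/2)) - 4*(-1)/(5*2))*(-48) = (-5/(-6) - 1/15*(-6))*(-48) = (-5*(-1/6) + 2/5)*(-48) = (5/6 + 2/5)*(-48) = (37/30)*(-48) = -296/5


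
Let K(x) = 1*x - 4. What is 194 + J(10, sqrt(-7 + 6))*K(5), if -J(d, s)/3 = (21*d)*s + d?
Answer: 164 - 630*I ≈ 164.0 - 630.0*I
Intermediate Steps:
K(x) = -4 + x (K(x) = x - 4 = -4 + x)
J(d, s) = -3*d - 63*d*s (J(d, s) = -3*((21*d)*s + d) = -3*(21*d*s + d) = -3*(d + 21*d*s) = -3*d - 63*d*s)
194 + J(10, sqrt(-7 + 6))*K(5) = 194 + (-3*10*(1 + 21*sqrt(-7 + 6)))*(-4 + 5) = 194 - 3*10*(1 + 21*sqrt(-1))*1 = 194 - 3*10*(1 + 21*I)*1 = 194 + (-30 - 630*I)*1 = 194 + (-30 - 630*I) = 164 - 630*I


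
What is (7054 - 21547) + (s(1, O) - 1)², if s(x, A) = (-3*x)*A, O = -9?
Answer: -13817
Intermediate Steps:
s(x, A) = -3*A*x
(7054 - 21547) + (s(1, O) - 1)² = (7054 - 21547) + (-3*(-9)*1 - 1)² = -14493 + (27 - 1)² = -14493 + 26² = -14493 + 676 = -13817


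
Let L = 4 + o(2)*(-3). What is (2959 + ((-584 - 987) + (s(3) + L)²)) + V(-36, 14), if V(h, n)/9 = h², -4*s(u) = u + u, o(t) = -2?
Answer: 52497/4 ≈ 13124.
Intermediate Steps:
s(u) = -u/2 (s(u) = -(u + u)/4 = -u/2)
V(h, n) = 9*h²
L = 10 (L = 4 - 2*(-3) = 4 + 6 = 10)
(2959 + ((-584 - 987) + (s(3) + L)²)) + V(-36, 14) = (2959 + ((-584 - 987) + (-½*3 + 10)²)) + 9*(-36)² = (2959 + (-1571 + (-3/2 + 10)²)) + 9*1296 = (2959 + (-1571 + (17/2)²)) + 11664 = (2959 + (-1571 + 289/4)) + 11664 = (2959 - 5995/4) + 11664 = 5841/4 + 11664 = 52497/4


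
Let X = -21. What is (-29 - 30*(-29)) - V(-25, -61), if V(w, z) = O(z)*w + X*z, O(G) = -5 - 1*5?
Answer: -690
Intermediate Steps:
O(G) = -10 (O(G) = -5 - 5 = -10)
V(w, z) = -21*z - 10*w (V(w, z) = -10*w - 21*z = -21*z - 10*w)
(-29 - 30*(-29)) - V(-25, -61) = (-29 - 30*(-29)) - (-21*(-61) - 10*(-25)) = (-29 + 870) - (1281 + 250) = 841 - 1*1531 = 841 - 1531 = -690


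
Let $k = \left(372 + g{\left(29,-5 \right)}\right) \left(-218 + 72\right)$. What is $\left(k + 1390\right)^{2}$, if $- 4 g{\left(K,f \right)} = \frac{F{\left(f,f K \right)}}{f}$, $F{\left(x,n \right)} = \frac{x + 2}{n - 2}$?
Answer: $\frac{672461000013609}{240100} \approx 2.8008 \cdot 10^{9}$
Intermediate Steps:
$F{\left(x,n \right)} = \frac{2 + x}{-2 + n}$
$g{\left(K,f \right)} = - \frac{2 + f}{4 f \left(-2 + K f\right)}$ ($g{\left(K,f \right)} = - \frac{\frac{2 + f}{-2 + f K} \frac{1}{f}}{4} = - \frac{\frac{2 + f}{-2 + K f} \frac{1}{f}}{4} = - \frac{\frac{1}{f} \frac{1}{-2 + K f} \left(2 + f\right)}{4} = - \frac{2 + f}{4 f \left(-2 + K f\right)}$)
$k = - \frac{26612953}{490}$ ($k = \left(372 + \frac{-2 - -5}{4 \left(-5\right) \left(-2 + 29 \left(-5\right)\right)}\right) \left(-218 + 72\right) = \left(372 + \frac{1}{4} \left(- \frac{1}{5}\right) \frac{1}{-2 - 145} \left(-2 + 5\right)\right) \left(-146\right) = \left(372 + \frac{1}{4} \left(- \frac{1}{5}\right) \frac{1}{-147} \cdot 3\right) \left(-146\right) = \left(372 + \frac{1}{4} \left(- \frac{1}{5}\right) \left(- \frac{1}{147}\right) 3\right) \left(-146\right) = \left(372 + \frac{1}{980}\right) \left(-146\right) = \frac{364561}{980} \left(-146\right) = - \frac{26612953}{490} \approx -54312.0$)
$\left(k + 1390\right)^{2} = \left(- \frac{26612953}{490} + 1390\right)^{2} = \left(- \frac{25931853}{490}\right)^{2} = \frac{672461000013609}{240100}$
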